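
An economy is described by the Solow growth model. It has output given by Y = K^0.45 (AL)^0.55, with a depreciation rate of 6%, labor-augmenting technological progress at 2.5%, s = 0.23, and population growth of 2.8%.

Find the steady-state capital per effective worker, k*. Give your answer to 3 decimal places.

k* = 3.641

In steady state, investment equals break-even investment: s·k^α = (n + g + δ)·k.
Rearranging, k^(1−α) = s / (n + g + δ).
k^0.55 = 0.23 / (0.028 + 0.025 + 0.060) = 0.23 / 0.113 = 2.0354
k* = 2.0354^(1/0.55) ≈ 3.6407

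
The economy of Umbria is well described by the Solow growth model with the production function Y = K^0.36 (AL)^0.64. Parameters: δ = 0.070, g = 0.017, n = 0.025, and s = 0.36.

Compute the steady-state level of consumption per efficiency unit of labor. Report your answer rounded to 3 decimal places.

In steady state, investment equals break-even investment: s·k^α = (n + g + δ)·k.
Rearranging, k^(1−α) = s / (n + g + δ).
k^0.64 = 0.36 / (0.025 + 0.017 + 0.070) = 0.36 / 0.112 = 3.2143
k* = 3.2143^(1/0.64) ≈ 6.1990
y* = (k*)^α = 6.1990^0.36 ≈ 1.9286
c* = (1 − s)·y* = (1 − 0.36) × 1.9286 ≈ 1.2343

c* ≈ 1.234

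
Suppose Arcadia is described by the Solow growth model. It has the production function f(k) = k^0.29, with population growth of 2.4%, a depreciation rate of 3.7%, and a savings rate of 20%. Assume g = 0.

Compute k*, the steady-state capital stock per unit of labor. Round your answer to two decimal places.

Steady state requires s·f(k) = (n + δ)·k, i.e. s·k^α = (n + δ)·k.
Rearranging, k^(1−α) = s / (n + δ).
k^0.71 = 0.20 / (0.024 + 0.037) = 0.20 / 0.061 = 3.2787
k* = 3.2787^(1/0.71) ≈ 5.3253

k* = 5.33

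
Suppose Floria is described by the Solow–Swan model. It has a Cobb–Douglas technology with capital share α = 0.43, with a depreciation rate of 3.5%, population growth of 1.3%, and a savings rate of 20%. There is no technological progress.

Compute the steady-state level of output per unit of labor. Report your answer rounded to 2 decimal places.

Steady state requires s·f(k) = (n + δ)·k, i.e. s·k^α = (n + δ)·k.
Dividing both sides by k: k^(1−α) = s / (n + δ).
k^0.57 = 0.20 / (0.013 + 0.035) = 0.20 / 0.048 = 4.1667
k* = 4.1667^(1/0.57) ≈ 12.2280
y* = (k*)^α = 12.2280^0.43 ≈ 2.9347

y* ≈ 2.93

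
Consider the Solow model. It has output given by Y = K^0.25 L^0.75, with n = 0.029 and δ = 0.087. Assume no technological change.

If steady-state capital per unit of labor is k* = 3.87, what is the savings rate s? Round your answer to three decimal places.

In steady state, investment equals break-even investment: s·k^α = (n + δ)·k.
So s / (n + δ) = (k*)^(1−α) = 3.87^0.75 = 2.7592.
Therefore s = 2.7592 × (n + δ) = 2.7592 × 0.116 = 0.3201.

s ≈ 0.320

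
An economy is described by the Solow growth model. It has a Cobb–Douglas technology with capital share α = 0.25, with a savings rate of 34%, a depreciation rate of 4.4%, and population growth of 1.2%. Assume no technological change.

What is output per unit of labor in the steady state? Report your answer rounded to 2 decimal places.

y* = 1.82

At the steady state, Δk = 0, so s·k^α = (n + δ)·k.
Dividing both sides by k: k^(1−α) = s / (n + δ).
k^0.75 = 0.34 / (0.012 + 0.044) = 0.34 / 0.056 = 6.0714
k* = 6.0714^(1/0.75) ≈ 11.0761
y* = (k*)^α = 11.0761^0.25 ≈ 1.8243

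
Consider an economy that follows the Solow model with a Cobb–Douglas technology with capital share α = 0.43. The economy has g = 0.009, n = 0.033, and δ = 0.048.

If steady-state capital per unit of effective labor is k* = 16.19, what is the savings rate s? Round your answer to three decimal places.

s ≈ 0.440

At the steady state, Δk = 0, so s·k^α = (n + g + δ)·k.
So s / (n + g + δ) = (k*)^(1−α) = 16.19^0.57 = 4.8896.
Therefore s = 4.8896 × (n + g + δ) = 4.8896 × 0.090 = 0.4401.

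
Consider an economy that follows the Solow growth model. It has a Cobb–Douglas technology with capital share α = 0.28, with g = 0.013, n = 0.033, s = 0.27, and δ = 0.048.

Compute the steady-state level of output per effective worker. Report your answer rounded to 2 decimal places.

At the steady state, Δk = 0, so s·k^α = (n + g + δ)·k.
Dividing both sides by k: k^(1−α) = s / (n + g + δ).
k^0.72 = 0.27 / (0.033 + 0.013 + 0.048) = 0.27 / 0.094 = 2.8723
k* = 2.8723^(1/0.72) ≈ 4.3294
y* = (k*)^α = 4.3294^0.28 ≈ 1.5073

y* = 1.51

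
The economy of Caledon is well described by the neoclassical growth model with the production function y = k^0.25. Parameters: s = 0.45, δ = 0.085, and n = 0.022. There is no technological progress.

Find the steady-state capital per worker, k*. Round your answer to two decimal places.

k* = 6.79

At the steady state, Δk = 0, so s·k^α = (n + δ)·k.
Rearranging, k^(1−α) = s / (n + δ).
k^0.75 = 0.45 / (0.022 + 0.085) = 0.45 / 0.107 = 4.2056
k* = 4.2056^(1/0.75) ≈ 6.7884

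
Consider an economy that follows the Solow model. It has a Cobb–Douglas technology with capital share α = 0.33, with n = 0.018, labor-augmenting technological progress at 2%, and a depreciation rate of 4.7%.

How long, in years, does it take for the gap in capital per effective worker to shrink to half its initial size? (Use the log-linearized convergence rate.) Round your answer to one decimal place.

t_½ ≈ 12.2 years

Near the steady state the convergence rate is λ = (1 − α)(n + g + δ).
λ = (1 − 0.33) × 0.085 = 0.67 × 0.085 = 0.05695
Half-life = ln 2 / λ = 0.6931 / 0.05695 ≈ 12.17 years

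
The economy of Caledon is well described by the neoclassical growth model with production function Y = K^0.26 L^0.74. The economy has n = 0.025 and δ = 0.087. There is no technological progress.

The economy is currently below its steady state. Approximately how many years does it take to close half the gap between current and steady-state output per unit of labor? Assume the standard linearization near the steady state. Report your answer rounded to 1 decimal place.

Near the steady state the convergence rate is λ = (1 − α)(n + δ).
λ = (1 − 0.26) × 0.112 = 0.74 × 0.112 = 0.08288
Half-life = ln 2 / λ = 0.6931 / 0.08288 ≈ 8.36 years

t_½ ≈ 8.4 years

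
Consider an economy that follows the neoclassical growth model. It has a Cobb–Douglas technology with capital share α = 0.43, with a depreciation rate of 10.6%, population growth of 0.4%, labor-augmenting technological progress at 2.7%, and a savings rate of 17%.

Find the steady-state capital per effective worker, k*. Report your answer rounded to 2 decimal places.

In steady state, investment equals break-even investment: s·k^α = (n + g + δ)·k.
Rearranging, k^(1−α) = s / (n + g + δ).
k^0.57 = 0.17 / (0.004 + 0.027 + 0.106) = 0.17 / 0.137 = 1.2409
k* = 1.2409^(1/0.57) ≈ 1.4603

k* = 1.46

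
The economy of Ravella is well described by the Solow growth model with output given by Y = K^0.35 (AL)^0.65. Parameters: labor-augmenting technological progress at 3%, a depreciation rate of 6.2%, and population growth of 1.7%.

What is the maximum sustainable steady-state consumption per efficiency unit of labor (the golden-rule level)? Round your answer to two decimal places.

c_gold ≈ 1.22

At the golden rule, f'(k) = n + g + δ, so α·k^(α−1) = n + g + δ and k_gold = (α/(n + g + δ))^(1/(1−α)).
k_gold = (0.35/0.109)^(1/0.65) = 3.2110^1.5385 ≈ 6.0182
c_gold = f(k_gold) − (n + g + δ)·k_gold = 1.8742 − 0.109×6.0182 ≈ 1.2182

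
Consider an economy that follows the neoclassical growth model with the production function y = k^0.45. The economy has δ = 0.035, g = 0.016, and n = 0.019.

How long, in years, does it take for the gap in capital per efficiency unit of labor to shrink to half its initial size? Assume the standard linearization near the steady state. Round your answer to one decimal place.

half-life ≈ 18.0 years

Near the steady state the convergence rate is λ = (1 − α)(n + g + δ).
λ = (1 − 0.45) × 0.070 = 0.55 × 0.070 = 0.0385
Half-life = ln 2 / λ = 0.6931 / 0.0385 ≈ 18.00 years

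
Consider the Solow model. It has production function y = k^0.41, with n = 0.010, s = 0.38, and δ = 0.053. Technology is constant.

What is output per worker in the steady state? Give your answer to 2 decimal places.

y* ≈ 3.49

In steady state, investment equals break-even investment: s·k^α = (n + δ)·k.
Dividing both sides by k: k^(1−α) = s / (n + δ).
k^0.59 = 0.38 / (0.010 + 0.053) = 0.38 / 0.063 = 6.0317
k* = 6.0317^(1/0.59) ≈ 21.0271
y* = (k*)^α = 21.0271^0.41 ≈ 3.4861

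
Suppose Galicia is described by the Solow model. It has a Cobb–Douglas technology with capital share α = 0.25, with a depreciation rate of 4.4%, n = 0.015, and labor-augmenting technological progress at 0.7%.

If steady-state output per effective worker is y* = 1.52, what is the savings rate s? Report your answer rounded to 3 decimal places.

At the steady state, Δk = 0, so s·k^α = (n + g + δ)·k.
Since y* = [s/(n + g + δ)]^(α/(1−α)), we have s/(n + g + δ) = (y*)^((1−α)/α) = 1.52^3 = 3.5118.
Therefore s = 3.5118 × (n + g + δ) = 3.5118 × 0.066 = 0.2318.

s ≈ 0.232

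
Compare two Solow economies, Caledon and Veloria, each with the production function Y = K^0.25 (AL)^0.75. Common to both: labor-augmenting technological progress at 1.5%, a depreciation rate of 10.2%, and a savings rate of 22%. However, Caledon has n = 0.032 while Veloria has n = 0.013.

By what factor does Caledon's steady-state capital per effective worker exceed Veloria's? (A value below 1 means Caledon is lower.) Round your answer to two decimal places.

k*_C / k*_V ≈ 0.83

Steady-state k* = [s/(n + g + δ)]^(1/(1−α)), so the ratio is [ (s_C/(n + g + δ)_C) / (s_V/(n + g + δ)_V) ]^1.3333.
s_C/(n + g + δ)_C = 0.22/0.149 = 1.4765; s_V/(n + g + δ)_V = 0.22/0.130 = 1.6923.
Ratio = (1.4765/1.6923)^1.3333 = 0.8725^1.3333 ≈ 0.8337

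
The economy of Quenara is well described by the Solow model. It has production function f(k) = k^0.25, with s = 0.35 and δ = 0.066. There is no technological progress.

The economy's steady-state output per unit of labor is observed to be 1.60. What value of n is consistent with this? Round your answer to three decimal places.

Steady state requires s·f(k) = (n + δ)·k, i.e. s·k^α = (n + δ)·k.
Since y* = [s/(n + δ)]^(α/(1−α)), we have s/(n + δ) = (y*)^((1−α)/α) = 1.60^3 = 4.0960.
Therefore n + δ = s / 4.0960 = 0.35 / 4.0960 = 0.0854, so n = 0.0854 − 0.066 = 0.0194.

n ≈ 0.019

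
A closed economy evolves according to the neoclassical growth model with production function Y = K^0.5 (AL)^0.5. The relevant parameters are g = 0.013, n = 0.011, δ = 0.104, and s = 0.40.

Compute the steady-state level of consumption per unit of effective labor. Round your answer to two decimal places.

c* ≈ 1.88

Steady state requires s·f(k) = (n + g + δ)·k, i.e. s·k^α = (n + g + δ)·k.
Dividing both sides by k: k^(1−α) = s / (n + g + δ).
k^0.5 = 0.40 / (0.011 + 0.013 + 0.104) = 0.40 / 0.128 = 3.1250
k* = 3.1250^(1/0.5) ≈ 9.7656
y* = (k*)^α = 9.7656^0.5 ≈ 3.1250
c* = (1 − s)·y* = (1 − 0.40) × 3.1250 ≈ 1.8750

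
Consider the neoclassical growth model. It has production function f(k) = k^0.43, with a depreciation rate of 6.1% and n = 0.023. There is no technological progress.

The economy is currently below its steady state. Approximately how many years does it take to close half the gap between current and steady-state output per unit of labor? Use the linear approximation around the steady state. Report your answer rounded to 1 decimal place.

t_½ ≈ 14.5 years

Near the steady state the convergence rate is λ = (1 − α)(n + δ).
λ = (1 − 0.43) × 0.084 = 0.57 × 0.084 = 0.04788
Half-life = ln 2 / λ = 0.6931 / 0.04788 ≈ 14.48 years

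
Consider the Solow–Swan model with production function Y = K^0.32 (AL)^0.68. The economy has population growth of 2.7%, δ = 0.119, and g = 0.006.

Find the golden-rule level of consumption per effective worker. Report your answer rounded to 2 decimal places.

At the golden rule, f'(k) = n + g + δ, so α·k^(α−1) = n + g + δ and k_gold = (α/(n + g + δ))^(1/(1−α)).
k_gold = (0.32/0.152)^(1/0.68) = 2.1053^1.4706 ≈ 2.9886
c_gold = f(k_gold) − (n + g + δ)·k_gold = 1.4195 − 0.152×2.9886 ≈ 0.9652

c_gold ≈ 0.97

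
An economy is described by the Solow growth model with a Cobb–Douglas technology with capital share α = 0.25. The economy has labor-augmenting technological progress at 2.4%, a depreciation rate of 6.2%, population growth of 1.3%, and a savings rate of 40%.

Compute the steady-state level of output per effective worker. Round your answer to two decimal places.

Steady state requires s·f(k) = (n + g + δ)·k, i.e. s·k^α = (n + g + δ)·k.
Dividing both sides by k: k^(1−α) = s / (n + g + δ).
k^0.75 = 0.40 / (0.013 + 0.024 + 0.062) = 0.40 / 0.099 = 4.0404
k* = 4.0404^(1/0.75) ≈ 6.4353
y* = (k*)^α = 6.4353^0.25 ≈ 1.5927

y* ≈ 1.59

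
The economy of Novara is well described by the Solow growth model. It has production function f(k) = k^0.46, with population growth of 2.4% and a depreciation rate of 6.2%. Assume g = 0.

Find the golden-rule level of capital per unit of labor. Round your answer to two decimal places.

k_gold ≈ 22.32

The golden rule sets f'(k) = n + δ, i.e. α·k^(α−1) = n + δ.
So k^(1−α) = α / (n + δ) = 0.46 / 0.086 = 5.3488.
k_gold = 5.3488^(1/0.54) ≈ 22.3163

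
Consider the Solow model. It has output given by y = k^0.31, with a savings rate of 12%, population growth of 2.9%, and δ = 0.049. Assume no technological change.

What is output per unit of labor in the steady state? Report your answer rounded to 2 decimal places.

Steady state requires s·f(k) = (n + δ)·k, i.e. s·k^α = (n + δ)·k.
Dividing both sides by k: k^(1−α) = s / (n + δ).
k^0.69 = 0.12 / (0.029 + 0.049) = 0.12 / 0.078 = 1.5385
k* = 1.5385^(1/0.69) ≈ 1.8670
y* = (k*)^α = 1.8670^0.31 ≈ 1.2135

y* ≈ 1.21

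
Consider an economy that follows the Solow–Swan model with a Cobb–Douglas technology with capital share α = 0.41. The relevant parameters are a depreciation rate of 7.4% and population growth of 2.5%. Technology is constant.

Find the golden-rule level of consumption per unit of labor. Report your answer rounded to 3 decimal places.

At the golden rule, f'(k) = n + δ, so α·k^(α−1) = n + δ and k_gold = (α/(n + δ))^(1/(1−α)).
k_gold = (0.41/0.099)^(1/0.59) = 4.1414^1.6949 ≈ 11.1174
c_gold = f(k_gold) − (n + δ)·k_gold = 2.6845 − 0.099×11.1174 ≈ 1.5839

c_gold ≈ 1.584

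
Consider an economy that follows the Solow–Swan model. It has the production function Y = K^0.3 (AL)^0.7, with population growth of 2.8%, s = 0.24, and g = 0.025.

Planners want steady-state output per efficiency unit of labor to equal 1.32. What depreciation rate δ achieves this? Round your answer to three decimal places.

In steady state, investment equals break-even investment: s·k^α = (n + g + δ)·k.
Since y* = [s/(n + g + δ)]^(α/(1−α)), we have s/(n + g + δ) = (y*)^((1−α)/α) = 1.32^2.3333 = 1.9113.
Therefore n + g + δ = s / 1.9113 = 0.24 / 1.9113 = 0.1256, so δ = 0.1256 − 0.053 = 0.0726.

δ ≈ 0.073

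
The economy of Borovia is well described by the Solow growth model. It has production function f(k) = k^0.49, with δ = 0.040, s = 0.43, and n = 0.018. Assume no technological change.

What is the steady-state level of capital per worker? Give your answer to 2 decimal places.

k* ≈ 50.81

In steady state, investment equals break-even investment: s·k^α = (n + δ)·k.
Dividing both sides by k: k^(1−α) = s / (n + δ).
k^0.51 = 0.43 / (0.018 + 0.040) = 0.43 / 0.058 = 7.4138
k* = 7.4138^(1/0.51) ≈ 50.8116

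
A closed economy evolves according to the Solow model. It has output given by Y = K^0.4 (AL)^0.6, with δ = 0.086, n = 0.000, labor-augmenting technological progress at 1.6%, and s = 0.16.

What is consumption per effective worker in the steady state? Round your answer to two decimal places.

Steady state requires s·f(k) = (n + g + δ)·k, i.e. s·k^α = (n + g + δ)·k.
Dividing both sides by k: k^(1−α) = s / (n + g + δ).
k^0.6 = 0.16 / (0.000 + 0.016 + 0.086) = 0.16 / 0.102 = 1.5686
k* = 1.5686^(1/0.6) ≈ 2.1176
y* = (k*)^α = 2.1176^0.4 ≈ 1.3500
c* = (1 − s)·y* = (1 − 0.16) × 1.3500 ≈ 1.1340

c* = 1.13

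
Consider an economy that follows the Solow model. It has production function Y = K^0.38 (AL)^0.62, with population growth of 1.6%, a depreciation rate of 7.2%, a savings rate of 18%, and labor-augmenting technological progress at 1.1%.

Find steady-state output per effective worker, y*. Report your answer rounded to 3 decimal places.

At the steady state, Δk = 0, so s·k^α = (n + g + δ)·k.
Rearranging, k^(1−α) = s / (n + g + δ).
k^0.62 = 0.18 / (0.016 + 0.011 + 0.072) = 0.18 / 0.099 = 1.8182
k* = 1.8182^(1/0.62) ≈ 2.6229
y* = (k*)^α = 2.6229^0.38 ≈ 1.4426

y* ≈ 1.443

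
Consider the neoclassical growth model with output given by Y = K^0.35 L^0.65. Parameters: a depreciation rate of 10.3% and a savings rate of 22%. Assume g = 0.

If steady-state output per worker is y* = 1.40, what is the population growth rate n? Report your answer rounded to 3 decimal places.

Steady state requires s·f(k) = (n + δ)·k, i.e. s·k^α = (n + δ)·k.
Since y* = [s/(n + δ)]^(α/(1−α)), we have s/(n + δ) = (y*)^((1−α)/α) = 1.40^1.8571 = 1.8680.
Therefore n + δ = s / 1.8680 = 0.22 / 1.8680 = 0.1178, so n = 0.1178 − 0.103 = 0.0148.

n ≈ 0.015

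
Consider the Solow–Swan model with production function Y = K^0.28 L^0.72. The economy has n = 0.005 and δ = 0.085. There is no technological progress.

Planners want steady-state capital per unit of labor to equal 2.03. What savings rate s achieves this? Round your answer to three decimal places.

s ≈ 0.150

At the steady state, Δk = 0, so s·k^α = (n + δ)·k.
So s / (n + δ) = (k*)^(1−α) = 2.03^0.72 = 1.6649.
Therefore s = 1.6649 × (n + δ) = 1.6649 × 0.090 = 0.1498.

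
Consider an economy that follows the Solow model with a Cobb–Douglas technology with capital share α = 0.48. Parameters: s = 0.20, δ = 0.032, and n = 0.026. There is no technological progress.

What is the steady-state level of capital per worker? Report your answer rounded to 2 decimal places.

In steady state, investment equals break-even investment: s·k^α = (n + δ)·k.
Rearranging, k^(1−α) = s / (n + δ).
k^0.52 = 0.20 / (0.026 + 0.032) = 0.20 / 0.058 = 3.4483
k* = 3.4483^(1/0.52) ≈ 10.8108

k* = 10.81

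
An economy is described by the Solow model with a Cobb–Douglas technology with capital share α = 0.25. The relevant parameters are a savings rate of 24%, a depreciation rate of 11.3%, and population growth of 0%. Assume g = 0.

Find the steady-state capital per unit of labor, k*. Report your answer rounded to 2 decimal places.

k* ≈ 2.73

In steady state, investment equals break-even investment: s·k^α = (n + δ)·k.
Rearranging, k^(1−α) = s / (n + δ).
k^0.75 = 0.24 / (0.000 + 0.113) = 0.24 / 0.113 = 2.1239
k* = 2.1239^(1/0.75) ≈ 2.7301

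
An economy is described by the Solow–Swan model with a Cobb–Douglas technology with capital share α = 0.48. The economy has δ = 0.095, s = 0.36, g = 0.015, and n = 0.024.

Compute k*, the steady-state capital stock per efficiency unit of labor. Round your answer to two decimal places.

k* = 6.69

In steady state, investment equals break-even investment: s·k^α = (n + g + δ)·k.
Dividing both sides by k: k^(1−α) = s / (n + g + δ).
k^0.52 = 0.36 / (0.024 + 0.015 + 0.095) = 0.36 / 0.134 = 2.6866
k* = 2.6866^(1/0.52) ≈ 6.6894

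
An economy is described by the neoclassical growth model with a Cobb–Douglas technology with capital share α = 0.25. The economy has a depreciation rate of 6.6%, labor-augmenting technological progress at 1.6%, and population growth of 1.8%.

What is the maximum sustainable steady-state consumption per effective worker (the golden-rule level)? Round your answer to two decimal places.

c_gold ≈ 1.02

At the golden rule, f'(k) = n + g + δ, so α·k^(α−1) = n + g + δ and k_gold = (α/(n + g + δ))^(1/(1−α)).
k_gold = (0.25/0.100)^(1/0.75) = 2.5000^1.3333 ≈ 3.3929
c_gold = f(k_gold) − (n + g + δ)·k_gold = 1.3572 − 0.100×3.3929 ≈ 1.0179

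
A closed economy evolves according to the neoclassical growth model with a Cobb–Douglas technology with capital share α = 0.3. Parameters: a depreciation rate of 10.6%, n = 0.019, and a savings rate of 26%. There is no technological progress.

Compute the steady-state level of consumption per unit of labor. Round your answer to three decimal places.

Steady state requires s·f(k) = (n + δ)·k, i.e. s·k^α = (n + δ)·k.
Dividing both sides by k: k^(1−α) = s / (n + δ).
k^0.7 = 0.26 / (0.019 + 0.106) = 0.26 / 0.125 = 2.0800
k* = 2.0800^(1/0.7) ≈ 2.8469
y* = (k*)^α = 2.8469^0.3 ≈ 1.3687
c* = (1 − s)·y* = (1 − 0.26) × 1.3687 ≈ 1.0128

c* = 1.013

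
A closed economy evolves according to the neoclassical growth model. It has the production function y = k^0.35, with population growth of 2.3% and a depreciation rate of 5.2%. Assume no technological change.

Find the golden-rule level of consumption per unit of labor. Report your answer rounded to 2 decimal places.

At the golden rule, f'(k) = n + δ, so α·k^(α−1) = n + δ and k_gold = (α/(n + δ))^(1/(1−α)).
k_gold = (0.35/0.075)^(1/0.65) = 4.6667^1.5385 ≈ 10.6972
c_gold = f(k_gold) − (n + δ)·k_gold = 2.2922 − 0.075×10.6972 ≈ 1.4899

c_gold ≈ 1.49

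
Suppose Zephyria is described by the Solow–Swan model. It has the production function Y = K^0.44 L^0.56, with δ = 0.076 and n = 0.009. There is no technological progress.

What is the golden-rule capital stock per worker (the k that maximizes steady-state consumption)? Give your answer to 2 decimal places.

The golden rule sets f'(k) = n + δ, i.e. α·k^(α−1) = n + δ.
So k^(1−α) = α / (n + δ) = 0.44 / 0.085 = 5.1765.
k_gold = 5.1765^(1/0.56) ≈ 18.8393

k_gold ≈ 18.84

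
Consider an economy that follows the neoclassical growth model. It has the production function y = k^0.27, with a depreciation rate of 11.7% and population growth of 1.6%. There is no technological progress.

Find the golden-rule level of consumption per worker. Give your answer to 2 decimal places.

c_gold ≈ 0.95

At the golden rule, f'(k) = n + δ, so α·k^(α−1) = n + δ and k_gold = (α/(n + δ))^(1/(1−α)).
k_gold = (0.27/0.133)^(1/0.73) = 2.0301^1.3699 ≈ 2.6380
c_gold = f(k_gold) − (n + δ)·k_gold = 1.2994 − 0.133×2.6380 ≈ 0.9485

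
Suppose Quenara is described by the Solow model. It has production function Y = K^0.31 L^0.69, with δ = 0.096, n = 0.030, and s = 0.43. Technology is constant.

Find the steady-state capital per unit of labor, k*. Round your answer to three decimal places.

k* ≈ 5.924

At the steady state, Δk = 0, so s·k^α = (n + δ)·k.
Dividing both sides by k: k^(1−α) = s / (n + δ).
k^0.69 = 0.43 / (0.030 + 0.096) = 0.43 / 0.126 = 3.4127
k* = 3.4127^(1/0.69) ≈ 5.9239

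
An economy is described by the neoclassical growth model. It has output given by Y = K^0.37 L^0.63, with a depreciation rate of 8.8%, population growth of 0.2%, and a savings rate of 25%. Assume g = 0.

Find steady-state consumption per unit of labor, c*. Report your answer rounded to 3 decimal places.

c* ≈ 1.367

Steady state requires s·f(k) = (n + δ)·k, i.e. s·k^α = (n + δ)·k.
Rearranging, k^(1−α) = s / (n + δ).
k^0.63 = 0.25 / (0.002 + 0.088) = 0.25 / 0.090 = 2.7778
k* = 2.7778^(1/0.63) ≈ 5.0616
y* = (k*)^α = 5.0616^0.37 ≈ 1.8222
c* = (1 − s)·y* = (1 − 0.25) × 1.8222 ≈ 1.3667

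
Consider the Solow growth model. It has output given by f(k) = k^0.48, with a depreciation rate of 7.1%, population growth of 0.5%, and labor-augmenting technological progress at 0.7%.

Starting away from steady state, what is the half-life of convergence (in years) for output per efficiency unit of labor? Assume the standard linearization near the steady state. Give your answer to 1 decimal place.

t_½ ≈ 16.1 years

Near the steady state the convergence rate is λ = (1 − α)(n + g + δ).
λ = (1 − 0.48) × 0.083 = 0.52 × 0.083 = 0.04316
Half-life = ln 2 / λ = 0.6931 / 0.04316 ≈ 16.06 years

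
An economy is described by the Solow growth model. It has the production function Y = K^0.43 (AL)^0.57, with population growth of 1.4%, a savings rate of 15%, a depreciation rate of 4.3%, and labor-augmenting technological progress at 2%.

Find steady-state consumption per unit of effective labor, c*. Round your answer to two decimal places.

At the steady state, Δk = 0, so s·k^α = (n + g + δ)·k.
Rearranging, k^(1−α) = s / (n + g + δ).
k^0.57 = 0.15 / (0.014 + 0.020 + 0.043) = 0.15 / 0.077 = 1.9481
k* = 1.9481^(1/0.57) ≈ 3.2217
y* = (k*)^α = 3.2217^0.43 ≈ 1.6538
c* = (1 − s)·y* = (1 − 0.15) × 1.6538 ≈ 1.4057

c* = 1.41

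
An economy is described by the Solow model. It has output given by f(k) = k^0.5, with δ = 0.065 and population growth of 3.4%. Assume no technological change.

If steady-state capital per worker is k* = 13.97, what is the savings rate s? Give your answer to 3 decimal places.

s ≈ 0.370

Steady state requires s·f(k) = (n + δ)·k, i.e. s·k^α = (n + δ)·k.
So s / (n + δ) = (k*)^(1−α) = 13.97^0.5 = 3.7376.
Therefore s = 3.7376 × (n + δ) = 3.7376 × 0.099 = 0.3700.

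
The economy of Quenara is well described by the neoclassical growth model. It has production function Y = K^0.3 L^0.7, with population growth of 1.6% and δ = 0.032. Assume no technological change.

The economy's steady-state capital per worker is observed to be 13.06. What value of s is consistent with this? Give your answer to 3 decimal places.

At the steady state, Δk = 0, so s·k^α = (n + δ)·k.
So s / (n + δ) = (k*)^(1−α) = 13.06^0.7 = 6.0417.
Therefore s = 6.0417 × (n + δ) = 6.0417 × 0.048 = 0.2900.

s ≈ 0.290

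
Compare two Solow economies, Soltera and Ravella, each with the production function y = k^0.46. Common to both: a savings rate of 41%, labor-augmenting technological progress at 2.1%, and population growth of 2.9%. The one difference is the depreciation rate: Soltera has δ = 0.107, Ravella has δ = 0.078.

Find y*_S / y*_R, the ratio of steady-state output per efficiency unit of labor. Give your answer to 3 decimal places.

Steady-state y* = [s/(n + g + δ)]^(α/(1−α)), so the ratio is [ (s_S/(n + g + δ)_S) / (s_R/(n + g + δ)_R) ]^0.8519.
s_S/(n + g + δ)_S = 0.41/0.157 = 2.6115; s_R/(n + g + δ)_R = 0.41/0.128 = 3.2031.
Ratio = (2.6115/3.2031)^0.8519 = 0.8153^0.8519 ≈ 0.8403

ratio ≈ 0.840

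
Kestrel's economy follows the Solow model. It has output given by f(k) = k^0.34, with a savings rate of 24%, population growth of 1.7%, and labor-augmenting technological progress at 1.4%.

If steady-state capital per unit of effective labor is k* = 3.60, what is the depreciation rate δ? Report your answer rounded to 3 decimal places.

δ ≈ 0.072

In steady state, investment equals break-even investment: s·k^α = (n + g + δ)·k.
So s / (n + g + δ) = (k*)^(1−α) = 3.60^0.66 = 2.3289.
Therefore n + g + δ = s / 2.3289 = 0.24 / 2.3289 = 0.1031, so δ = 0.1031 − 0.031 = 0.0721.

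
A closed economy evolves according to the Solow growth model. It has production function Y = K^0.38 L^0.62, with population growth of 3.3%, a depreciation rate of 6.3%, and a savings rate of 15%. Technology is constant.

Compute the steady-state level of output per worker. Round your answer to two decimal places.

At the steady state, Δk = 0, so s·k^α = (n + δ)·k.
Rearranging, k^(1−α) = s / (n + δ).
k^0.62 = 0.15 / (0.033 + 0.063) = 0.15 / 0.096 = 1.5625
k* = 1.5625^(1/0.62) ≈ 2.0541
y* = (k*)^α = 2.0541^0.38 ≈ 1.3146

y* = 1.31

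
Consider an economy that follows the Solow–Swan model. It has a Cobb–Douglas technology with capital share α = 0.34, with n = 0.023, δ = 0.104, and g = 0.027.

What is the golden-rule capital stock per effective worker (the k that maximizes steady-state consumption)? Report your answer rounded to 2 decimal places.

k_gold ≈ 3.32

The golden rule sets f'(k) = n + g + δ, i.e. α·k^(α−1) = n + g + δ.
So k^(1−α) = α / (n + g + δ) = 0.34 / 0.154 = 2.2078.
k_gold = 2.2078^(1/0.66) ≈ 3.3201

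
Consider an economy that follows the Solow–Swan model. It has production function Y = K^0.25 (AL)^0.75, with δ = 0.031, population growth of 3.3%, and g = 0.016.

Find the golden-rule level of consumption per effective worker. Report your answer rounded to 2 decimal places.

c_gold ≈ 1.10

At the golden rule, f'(k) = n + g + δ, so α·k^(α−1) = n + g + δ and k_gold = (α/(n + g + δ))^(1/(1−α)).
k_gold = (0.25/0.080)^(1/0.75) = 3.1250^1.3333 ≈ 4.5686
c_gold = f(k_gold) − (n + g + δ)·k_gold = 1.4620 − 0.080×4.5686 ≈ 1.0965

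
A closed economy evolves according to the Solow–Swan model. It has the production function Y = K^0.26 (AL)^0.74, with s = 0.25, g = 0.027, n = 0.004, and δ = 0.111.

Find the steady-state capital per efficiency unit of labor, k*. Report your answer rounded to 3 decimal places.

At the steady state, Δk = 0, so s·k^α = (n + g + δ)·k.
Rearranging, k^(1−α) = s / (n + g + δ).
k^0.74 = 0.25 / (0.004 + 0.027 + 0.111) = 0.25 / 0.142 = 1.7606
k* = 1.7606^(1/0.74) ≈ 2.1477

k* = 2.148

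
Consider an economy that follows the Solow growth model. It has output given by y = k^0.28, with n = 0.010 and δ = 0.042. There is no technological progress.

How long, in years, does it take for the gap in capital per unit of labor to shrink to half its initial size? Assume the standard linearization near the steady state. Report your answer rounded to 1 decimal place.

about 18.5 years

Near the steady state the convergence rate is λ = (1 − α)(n + δ).
λ = (1 − 0.28) × 0.052 = 0.72 × 0.052 = 0.03744
Half-life = ln 2 / λ = 0.6931 / 0.03744 ≈ 18.51 years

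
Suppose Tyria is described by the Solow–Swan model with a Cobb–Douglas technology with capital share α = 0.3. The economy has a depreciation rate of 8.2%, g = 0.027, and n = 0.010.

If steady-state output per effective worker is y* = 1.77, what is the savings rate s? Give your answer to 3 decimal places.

In steady state, investment equals break-even investment: s·k^α = (n + g + δ)·k.
Since y* = [s/(n + g + δ)]^(α/(1−α)), we have s/(n + g + δ) = (y*)^((1−α)/α) = 1.77^2.3333 = 3.7896.
Therefore s = 3.7896 × (n + g + δ) = 3.7896 × 0.119 = 0.4510.

s ≈ 0.451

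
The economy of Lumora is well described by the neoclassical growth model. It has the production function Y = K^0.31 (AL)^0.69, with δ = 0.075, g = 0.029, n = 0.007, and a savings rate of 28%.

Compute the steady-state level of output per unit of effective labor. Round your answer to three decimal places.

y* = 1.515

In steady state, investment equals break-even investment: s·k^α = (n + g + δ)·k.
Dividing both sides by k: k^(1−α) = s / (n + g + δ).
k^0.69 = 0.28 / (0.007 + 0.029 + 0.075) = 0.28 / 0.111 = 2.5225
k* = 2.5225^(1/0.69) ≈ 3.8226
y* = (k*)^α = 3.8226^0.31 ≈ 1.5154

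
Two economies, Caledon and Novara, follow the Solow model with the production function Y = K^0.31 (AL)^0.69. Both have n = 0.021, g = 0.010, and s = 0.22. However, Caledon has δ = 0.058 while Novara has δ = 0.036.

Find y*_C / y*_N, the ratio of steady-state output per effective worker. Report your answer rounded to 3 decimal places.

ratio ≈ 0.880

Steady-state y* = [s/(n + g + δ)]^(α/(1−α)), so the ratio is [ (s_C/(n + g + δ)_C) / (s_N/(n + g + δ)_N) ]^0.4493.
s_C/(n + g + δ)_C = 0.22/0.089 = 2.4719; s_N/(n + g + δ)_N = 0.22/0.067 = 3.2836.
Ratio = (2.4719/3.2836)^0.4493 = 0.7528^0.4493 ≈ 0.8802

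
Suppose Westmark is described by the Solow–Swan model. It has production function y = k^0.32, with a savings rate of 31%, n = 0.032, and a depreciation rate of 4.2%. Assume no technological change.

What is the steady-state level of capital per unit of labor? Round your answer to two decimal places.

k* ≈ 8.22

In steady state, investment equals break-even investment: s·k^α = (n + δ)·k.
Dividing both sides by k: k^(1−α) = s / (n + δ).
k^0.68 = 0.31 / (0.032 + 0.042) = 0.31 / 0.074 = 4.1892
k* = 4.1892^(1/0.68) ≈ 8.2205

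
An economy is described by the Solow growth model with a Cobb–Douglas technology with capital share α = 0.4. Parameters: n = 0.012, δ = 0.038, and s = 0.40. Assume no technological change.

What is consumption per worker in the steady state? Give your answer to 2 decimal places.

c* = 2.40

Steady state requires s·f(k) = (n + δ)·k, i.e. s·k^α = (n + δ)·k.
Rearranging, k^(1−α) = s / (n + δ).
k^0.6 = 0.40 / (0.012 + 0.038) = 0.40 / 0.050 = 8.0000
k* = 8.0000^(1/0.6) ≈ 32.0000
y* = (k*)^α = 32.0000^0.4 ≈ 4.0000
c* = (1 − s)·y* = (1 − 0.40) × 4.0000 ≈ 2.4000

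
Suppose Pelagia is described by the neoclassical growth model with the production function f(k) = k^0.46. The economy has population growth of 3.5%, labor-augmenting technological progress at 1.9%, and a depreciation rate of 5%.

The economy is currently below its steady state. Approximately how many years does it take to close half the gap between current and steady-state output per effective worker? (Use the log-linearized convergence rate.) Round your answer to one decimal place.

Near the steady state the convergence rate is λ = (1 − α)(n + g + δ).
λ = (1 − 0.46) × 0.104 = 0.54 × 0.104 = 0.05616
Half-life = ln 2 / λ = 0.6931 / 0.05616 ≈ 12.34 years

half-life ≈ 12.3 years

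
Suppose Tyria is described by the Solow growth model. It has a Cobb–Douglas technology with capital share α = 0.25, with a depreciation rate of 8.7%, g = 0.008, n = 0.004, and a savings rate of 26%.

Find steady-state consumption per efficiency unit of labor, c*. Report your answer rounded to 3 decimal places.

At the steady state, Δk = 0, so s·k^α = (n + g + δ)·k.
Rearranging, k^(1−α) = s / (n + g + δ).
k^0.75 = 0.26 / (0.004 + 0.008 + 0.087) = 0.26 / 0.099 = 2.6263
k* = 2.6263^(1/0.75) ≈ 3.6235
y* = (k*)^α = 3.6235^0.25 ≈ 1.3797
c* = (1 − s)·y* = (1 − 0.26) × 1.3797 ≈ 1.0210

c* = 1.021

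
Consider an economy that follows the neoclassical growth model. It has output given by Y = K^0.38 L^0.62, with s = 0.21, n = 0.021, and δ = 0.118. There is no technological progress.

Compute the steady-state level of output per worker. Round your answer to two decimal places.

Steady state requires s·f(k) = (n + δ)·k, i.e. s·k^α = (n + δ)·k.
Rearranging, k^(1−α) = s / (n + δ).
k^0.62 = 0.21 / (0.021 + 0.118) = 0.21 / 0.139 = 1.5108
k* = 1.5108^(1/0.62) ≈ 1.9456
y* = (k*)^α = 1.9456^0.38 ≈ 1.2878

y* = 1.29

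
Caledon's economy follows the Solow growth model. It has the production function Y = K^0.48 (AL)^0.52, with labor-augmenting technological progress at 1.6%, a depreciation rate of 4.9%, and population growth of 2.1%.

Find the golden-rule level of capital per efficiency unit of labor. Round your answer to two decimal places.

The golden rule sets f'(k) = n + g + δ, i.e. α·k^(α−1) = n + g + δ.
So k^(1−α) = α / (n + g + δ) = 0.48 / 0.086 = 5.5814.
k_gold = 5.5814^(1/0.52) ≈ 27.2926

k_gold ≈ 27.29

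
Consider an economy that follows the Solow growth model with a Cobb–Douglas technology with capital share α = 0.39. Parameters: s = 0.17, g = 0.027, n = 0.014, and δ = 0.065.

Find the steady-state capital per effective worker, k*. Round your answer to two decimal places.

k* = 2.17

Steady state requires s·f(k) = (n + g + δ)·k, i.e. s·k^α = (n + g + δ)·k.
Rearranging, k^(1−α) = s / (n + g + δ).
k^0.61 = 0.17 / (0.014 + 0.027 + 0.065) = 0.17 / 0.106 = 1.6038
k* = 1.6038^(1/0.61) ≈ 2.1693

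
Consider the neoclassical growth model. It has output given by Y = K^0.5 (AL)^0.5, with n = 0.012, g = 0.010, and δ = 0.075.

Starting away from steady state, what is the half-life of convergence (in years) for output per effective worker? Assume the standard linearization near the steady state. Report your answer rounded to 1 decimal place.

about 14.3 years

Near the steady state the convergence rate is λ = (1 − α)(n + g + δ).
λ = (1 − 0.5) × 0.097 = 0.5 × 0.097 = 0.0485
Half-life = ln 2 / λ = 0.6931 / 0.0485 ≈ 14.29 years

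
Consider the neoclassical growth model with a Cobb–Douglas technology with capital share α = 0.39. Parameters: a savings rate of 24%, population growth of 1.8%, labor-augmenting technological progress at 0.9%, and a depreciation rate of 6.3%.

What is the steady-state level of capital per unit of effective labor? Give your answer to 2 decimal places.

Steady state requires s·f(k) = (n + g + δ)·k, i.e. s·k^α = (n + g + δ)·k.
Rearranging, k^(1−α) = s / (n + g + δ).
k^0.61 = 0.24 / (0.018 + 0.009 + 0.063) = 0.24 / 0.090 = 2.6667
k* = 2.6667^(1/0.61) ≈ 4.9925

k* ≈ 4.99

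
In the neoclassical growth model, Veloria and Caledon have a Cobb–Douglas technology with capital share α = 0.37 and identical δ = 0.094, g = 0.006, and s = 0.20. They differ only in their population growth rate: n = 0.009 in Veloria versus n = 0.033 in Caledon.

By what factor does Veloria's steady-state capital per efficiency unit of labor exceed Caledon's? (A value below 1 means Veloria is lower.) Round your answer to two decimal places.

ratio ≈ 1.37

Steady-state k* = [s/(n + g + δ)]^(1/(1−α)), so the ratio is [ (s_V/(n + g + δ)_V) / (s_C/(n + g + δ)_C) ]^1.5873.
s_V/(n + g + δ)_V = 0.20/0.109 = 1.8349; s_C/(n + g + δ)_C = 0.20/0.133 = 1.5038.
Ratio = (1.8349/1.5038)^1.5873 = 1.2202^1.5873 ≈ 1.3715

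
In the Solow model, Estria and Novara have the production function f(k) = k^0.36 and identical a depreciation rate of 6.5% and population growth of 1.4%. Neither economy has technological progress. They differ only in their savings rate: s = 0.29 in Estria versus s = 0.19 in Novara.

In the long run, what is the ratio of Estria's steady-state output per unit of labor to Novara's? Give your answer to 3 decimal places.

y*_E / y*_N ≈ 1.269

Steady-state y* = [s/(n + δ)]^(α/(1−α)), so the ratio is [ (s_E/(n + δ)_E) / (s_N/(n + δ)_N) ]^0.5625.
s_E/(n + δ)_E = 0.29/0.079 = 3.6709; s_N/(n + δ)_N = 0.19/0.079 = 2.4051.
Ratio = (3.6709/2.4051)^0.5625 = 1.5263^0.5625 ≈ 1.2685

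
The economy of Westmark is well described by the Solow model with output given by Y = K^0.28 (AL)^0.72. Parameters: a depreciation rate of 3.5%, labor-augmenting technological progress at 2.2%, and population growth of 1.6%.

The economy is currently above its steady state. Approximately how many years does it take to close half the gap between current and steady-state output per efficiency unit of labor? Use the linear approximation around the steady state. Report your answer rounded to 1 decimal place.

Near the steady state the convergence rate is λ = (1 − α)(n + g + δ).
λ = (1 − 0.28) × 0.073 = 0.72 × 0.073 = 0.05256
Half-life = ln 2 / λ = 0.6931 / 0.05256 ≈ 13.19 years

half-life ≈ 13.2 years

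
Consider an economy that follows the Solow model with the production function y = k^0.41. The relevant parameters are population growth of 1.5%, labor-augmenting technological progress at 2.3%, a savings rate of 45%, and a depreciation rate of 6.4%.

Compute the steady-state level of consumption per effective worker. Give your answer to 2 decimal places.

In steady state, investment equals break-even investment: s·k^α = (n + g + δ)·k.
Dividing both sides by k: k^(1−α) = s / (n + g + δ).
k^0.59 = 0.45 / (0.015 + 0.023 + 0.064) = 0.45 / 0.102 = 4.4118
k* = 4.4118^(1/0.59) ≈ 12.3757
y* = (k*)^α = 12.3757^0.41 ≈ 2.8051
c* = (1 − s)·y* = (1 − 0.45) × 2.8051 ≈ 1.5428

c* ≈ 1.54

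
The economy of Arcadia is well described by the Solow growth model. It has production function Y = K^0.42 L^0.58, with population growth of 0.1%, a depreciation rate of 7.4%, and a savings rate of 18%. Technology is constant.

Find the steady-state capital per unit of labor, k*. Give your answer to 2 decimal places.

Steady state requires s·f(k) = (n + δ)·k, i.e. s·k^α = (n + δ)·k.
Dividing both sides by k: k^(1−α) = s / (n + δ).
k^0.58 = 0.18 / (0.001 + 0.074) = 0.18 / 0.075 = 2.4000
k* = 2.4000^(1/0.58) ≈ 4.5241

k* = 4.52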